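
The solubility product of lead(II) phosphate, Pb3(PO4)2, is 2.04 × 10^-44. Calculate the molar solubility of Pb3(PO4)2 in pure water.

Pb3(PO4)2(s) ⇌ 3 Pb^2+ + 2 PO4^3-
Ksp = [Pb^2+]^3[PO4^3-]^2
If s mol/L of Pb3(PO4)2 dissolves, [Pb^2+] = 3s and [PO4^3-] = 2s.
So Ksp = (3s)^3 × (2s)^2 = 108s^5
s^5 = 2.04 × 10^-44 / 108, so s = 7.17 × 10^-10 M

s = 7.17e-10 M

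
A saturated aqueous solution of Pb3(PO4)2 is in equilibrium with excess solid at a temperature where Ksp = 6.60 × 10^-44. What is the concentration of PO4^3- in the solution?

1.81e-9 M

Pb3(PO4)2(s) <=> 3 Pb^2+ + 2 PO4^3-
Ksp = [Pb^2+]^3[PO4^3-]^2
Let s = molar solubility. Then [Pb^2+] = 3s and [PO4^3-] = 2s.
Ksp = (3s)^3(2s)^2 = 108s^5
s^5 = 6.60 × 10^-44 / 108, so s = 9.062 × 10^-10 M
[PO4^3-] = 2s = 1.81 x 10^-9 M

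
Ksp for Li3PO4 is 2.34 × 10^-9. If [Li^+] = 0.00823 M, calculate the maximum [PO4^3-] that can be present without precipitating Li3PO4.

4.20 x 10^-3 M

Li3PO4(s) ⇌ 3 Li^+(aq) + PO4^3-(aq)
Ksp = [Li^+]^3[PO4^3-]
Precipitation begins when Q = Ksp. With [Li^+] = 0.00823 M:
2.34 × 10^-9 = (0.00823)^3 × [PO4^3-]
[PO4^3-] = (2.34 × 10^-9 / 5.574 × 10^-7) = 4.20 × 10^-3 M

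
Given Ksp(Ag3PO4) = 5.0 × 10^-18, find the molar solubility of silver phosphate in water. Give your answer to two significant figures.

s = 2.1e-5 M

Ag3PO4(s) <=> 3 Ag^+ + PO4^3-
Ksp = [Ag^+]^3[PO4^3-]
For each mole of Ag3PO4 that dissolves: [Ag^+] = 3s, [PO4^3-] = s.
Ksp = (3s)^3s = 27s^4
s = (5.0 × 10^-18 / 27)^(1/4) = 2.1 × 10^-5 M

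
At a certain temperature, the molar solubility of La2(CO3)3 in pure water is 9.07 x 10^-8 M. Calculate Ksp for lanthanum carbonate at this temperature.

La2(CO3)3(s) <=> 2 La^3+ + 3 CO3^2-
If s mol/L of La2(CO3)3 dissolves, [La^3+] = 2s and [CO3^2-] = 3s.
Ksp = [La^3+]^2[CO3^2-]^3
Ksp = (2s)^2(3s)^3 = 108s^5
Ksp = 108 × (9.07 × 10^-8)^5 = 6.63 × 10^-34

Ksp ≈ 6.63e-34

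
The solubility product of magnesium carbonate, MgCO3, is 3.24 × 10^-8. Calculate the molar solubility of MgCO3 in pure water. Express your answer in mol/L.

MgCO3(s) <=> Mg^2+ + CO3^2-
Ksp = [Mg^2+][CO3^2-]
With molar solubility s: [Mg^2+] = s, [CO3^2-] = s.
Ksp = (s)(s) = s^2
s = (3.24 × 10^-8)^(1/2) = 1.80 x 10^-4 M

s = 1.80 × 10^-4 M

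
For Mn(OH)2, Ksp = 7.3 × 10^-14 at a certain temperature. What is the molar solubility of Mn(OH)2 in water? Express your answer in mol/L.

Mn(OH)2(s) ⇌ Mn^2+(aq) + 2 OH^-(aq)
Ksp = [Mn^2+][OH^-]^2
Let s = molar solubility. Then [Mn^2+] = s and [OH^-] = 2s.
So Ksp = s × (2s)^2 = 4s^3
s = (7.3 × 10^-14 / 4)^(1/3) = 2.6 × 10^-5 M

2.6 x 10^-5 M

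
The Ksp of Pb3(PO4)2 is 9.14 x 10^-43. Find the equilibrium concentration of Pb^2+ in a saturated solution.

[Pb^2+] ≈ 4.60e-9 M

Pb3(PO4)2(s) <=> 3 Pb^2+ + 2 PO4^3-
Ksp = [Pb^2+]^3[PO4^3-]^2
With molar solubility s: [Pb^2+] = 3s, [PO4^3-] = 2s.
Ksp = (3s)^3(2s)^2 = 108s^5
Solving, s = (9.14 x 10^-43/108)^(1/5) = 1.533 × 10^-9 M
[Pb^2+] = 3s = 4.60 x 10^-9 M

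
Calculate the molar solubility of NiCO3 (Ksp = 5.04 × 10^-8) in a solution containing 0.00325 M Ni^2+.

NiCO3(s) ⇌ Ni^2+ + CO3^2-
Ksp = [Ni^2+][CO3^2-]
If s mol/L dissolves here, [Ni^2+] = 0.00325 + s ≈ 0.00325, [CO3^2-] = s (since the Ni^2+ already present dominates).
Ksp ≈ 0.00325 × s
s = 1.55 x 10^-5 M
Check: s = 1.6 × 10^-5 ≪ 0.00325, so the approximation is valid.

1.55e-5 M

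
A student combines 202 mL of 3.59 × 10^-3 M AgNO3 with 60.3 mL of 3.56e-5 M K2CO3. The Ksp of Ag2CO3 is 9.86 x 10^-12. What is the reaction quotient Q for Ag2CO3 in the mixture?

Total volume = 202 + 60.3 = 262.3 mL.
[Ag^+] = 3.59 × 10^-3 × (202/262.3) = 2.765 x 10^-3 M
[CO3^2-] = 3.56 × 10^-5 × (60.3/262.3) = 8.184 x 10^-6 M
Ag2CO3(s) ⇌ 2 Ag^+ + CO3^2-, so Q = [Ag^+]^2[CO3^2-]
Q = (2.765 x 10^-3)^2(8.184 × 10^-6) = 6.26 x 10^-11
Q > Ksp, so Ag2CO3 will precipitate.

Q ≈ 6.26 × 10^-11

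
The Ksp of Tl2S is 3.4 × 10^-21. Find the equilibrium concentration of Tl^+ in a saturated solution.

Tl2S(s) <=> 2 Tl^+ + S^2-
Ksp = [Tl^+]^2[S^2-]
For each mole of Tl2S that dissolves: [Tl^+] = 2s, [S^2-] = s.
So Ksp = (2s)^2 × s = 4s^3
Solving, s = (3.4 × 10^-21/4)^(1/3) = 9.47 x 10^-8 M
[Tl^+] = 2s = 1.9 × 10^-7 M

1.9 x 10^-7 M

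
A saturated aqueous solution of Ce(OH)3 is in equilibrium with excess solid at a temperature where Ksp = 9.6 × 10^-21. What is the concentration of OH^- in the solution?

Ce(OH)3(s) ⇌ Ce^3+(aq) + 3 OH^-(aq)
Ksp = [Ce^3+][OH^-]^3
With molar solubility s: [Ce^3+] = s, [OH^-] = 3s.
Substituting: Ksp = s(3s)^3 = 27s^4
s = (9.6 × 10^-21 / 27)^(1/4) = 4.34 × 10^-6 M
[OH^-] = 3s = 1.3 × 10^-5 M

1.3 x 10^-5 M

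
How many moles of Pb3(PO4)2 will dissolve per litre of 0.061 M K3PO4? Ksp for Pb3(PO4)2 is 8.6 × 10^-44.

Pb3(PO4)2(s) ⇌ 3 Pb^2+(aq) + 2 PO4^3-(aq)
Ksp = [Pb^2+]^3[PO4^3-]^2
Let s be the molar solubility in this solution. [Pb^2+] = 3s, [PO4^3-] = 0.061 + 2s ≈ 0.061 (Ksp is small, so little additional dissolves).
Ksp ≈ (3s)^3 × (0.061)^2
s = 9.5 × 10^-15 M
Check: 2s = 1.9 × 10^-14 ≪ 0.061, so the approximation is valid.

s = 9.5 × 10^-15 M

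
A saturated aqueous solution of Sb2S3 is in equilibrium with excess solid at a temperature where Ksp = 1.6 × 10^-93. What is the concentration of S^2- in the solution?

3.2e-19 M

Sb2S3(s) ⇌ 2 Sb^3+(aq) + 3 S^2-(aq)
Ksp = [Sb^3+]^2[S^2-]^3
For each mole of Sb2S3 that dissolves: [Sb^3+] = 2s, [S^2-] = 3s.
Substituting: Ksp = (2s)^2(3s)^3 = 108s^5
Solving, s = (1.6 × 10^-93/108)^(1/5) = 1.08 × 10^-19 M
[S^2-] = 3s = 3.2 × 10^-19 M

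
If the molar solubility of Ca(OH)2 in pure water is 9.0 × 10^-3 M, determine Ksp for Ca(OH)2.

Ksp = 2.9e-6

Ca(OH)2(s) ⇌ Ca^2+(aq) + 2 OH^-(aq)
If s mol/L of Ca(OH)2 dissolves, [Ca^2+] = s and [OH^-] = 2s.
Ksp = [Ca^2+][OH^-]^2
Ksp = s(2s)^2 = 4s^3
With s = 9.0 × 10^-3: Ksp = 2.9 x 10^-6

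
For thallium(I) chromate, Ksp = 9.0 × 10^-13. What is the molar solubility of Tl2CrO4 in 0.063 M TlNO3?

Tl2CrO4(s) ⇌ 2 Tl^+ + CrO4^2-
Ksp = [Tl^+]^2[CrO4^2-]
Let s = moles of Tl2CrO4 that dissolve per litre. [Tl^+] = 0.063 + 2s ≈ 0.063, [CrO4^2-] = s (common-ion effect: Tl^+ is already 0.063 M).
Ksp ≈ (0.063)^2 × s
s = 2.3 × 10^-10 M
Check: 2s = 4.5 x 10^-10 ≪ 0.063, so the approximation is valid.

2.3 × 10^-10 M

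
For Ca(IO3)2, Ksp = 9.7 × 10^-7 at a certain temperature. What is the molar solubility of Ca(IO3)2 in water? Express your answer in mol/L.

Ca(IO3)2(s) ⇌ Ca^2+(aq) + 2 IO3^-(aq)
Ksp = [Ca^2+][IO3^-]^2
For each mole of Ca(IO3)2 that dissolves: [Ca^2+] = s, [IO3^-] = 2s.
So Ksp = s × (2s)^2 = 4s^3
s^3 = 9.7 × 10^-7 / 4, so s = 6.2 × 10^-3 M

s ≈ 6.2 × 10^-3 M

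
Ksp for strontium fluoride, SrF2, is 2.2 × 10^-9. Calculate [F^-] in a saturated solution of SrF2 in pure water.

SrF2(s) <=> Sr^2+(aq) + 2 F^-(aq)
Ksp = [Sr^2+][F^-]^2
Let s = molar solubility. Then [Sr^2+] = s and [F^-] = 2s.
Ksp = s(2s)^2 = 4s^3
Solving, s = (2.2 × 10^-9/4)^(1/3) = 8.19 × 10^-4 M
[F^-] = 2s = 1.6 x 10^-3 M

1.6e-3 M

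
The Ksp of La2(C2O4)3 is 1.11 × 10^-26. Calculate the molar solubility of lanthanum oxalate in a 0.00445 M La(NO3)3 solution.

La2(C2O4)3(s) <=> 2 La^3+ + 3 C2O4^2-
Ksp = [La^3+]^2[C2O4^2-]^3
Let s be the molar solubility in this solution. [La^3+] = 0.00445 + 2s ≈ 0.00445, [C2O4^2-] = 3s (Ksp is small, so little additional dissolves).
Ksp ≈ (0.00445)^2 × (3s)^3
s = 2.75 × 10^-8 M
Check: 2s = 5.5 × 10^-8 ≪ 0.00445, so the approximation is valid.

s = 2.75 x 10^-8 M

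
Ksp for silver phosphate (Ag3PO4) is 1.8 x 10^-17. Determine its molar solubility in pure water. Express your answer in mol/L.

Ag3PO4(s) ⇌ 3 Ag^+(aq) + PO4^3-(aq)
Ksp = [Ag^+]^3[PO4^3-]
For each mole of Ag3PO4 that dissolves: [Ag^+] = 3s, [PO4^3-] = s.
So Ksp = (3s)^3 × s = 27s^4
s^4 = 1.8 x 10^-17 / 27, so s = 2.9 x 10^-5 M

2.9e-5 M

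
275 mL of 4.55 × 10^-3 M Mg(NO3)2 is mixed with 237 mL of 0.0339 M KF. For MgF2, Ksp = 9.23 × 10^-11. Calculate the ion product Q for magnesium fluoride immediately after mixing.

Q = 6.02e-7

Total volume = 275 + 237 = 512 mL.
[Mg^2+] = 4.55 × 10^-3 × (275/512) = 2.444 × 10^-3 M
[F^-] = 3.39 x 10^-2 × (237/512) = 1.569 × 10^-2 M
MgF2(s) <=> Mg^2+ + 2 F^-, so Q = [Mg^2+][F^-]^2
Q = (2.444 x 10^-3)(1.569 × 10^-2)^2 = 6.02 x 10^-7
Q > Ksp, so MgF2 will precipitate.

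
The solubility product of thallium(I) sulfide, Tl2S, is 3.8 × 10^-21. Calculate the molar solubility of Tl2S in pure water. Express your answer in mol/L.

s ≈ 9.8 x 10^-8 M

Tl2S(s) ⇌ 2 Tl^+(aq) + S^2-(aq)
Ksp = [Tl^+]^2[S^2-]
For each mole of Tl2S that dissolves: [Tl^+] = 2s, [S^2-] = s.
Substituting: Ksp = (2s)^2s = 4s^3
s^3 = 3.8 × 10^-21 / 4, so s = 9.8 × 10^-8 M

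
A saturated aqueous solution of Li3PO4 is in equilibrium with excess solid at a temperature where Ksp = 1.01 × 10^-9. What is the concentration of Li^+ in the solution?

Li3PO4(s) ⇌ 3 Li^+(aq) + PO4^3-(aq)
Ksp = [Li^+]^3[PO4^3-]
For each mole of Li3PO4 that dissolves: [Li^+] = 3s, [PO4^3-] = s.
Ksp = (3s)^3s = 27s^4
Solving, s = (1.01 × 10^-9/27)^(1/4) = 2.473 x 10^-3 M
[Li^+] = 3s = 7.42 × 10^-3 M

7.42 × 10^-3 M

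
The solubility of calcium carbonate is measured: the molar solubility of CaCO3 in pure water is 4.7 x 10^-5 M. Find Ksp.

CaCO3(s) ⇌ Ca^2+ + CO3^2-
For each mole of CaCO3 that dissolves: [Ca^2+] = s, [CO3^2-] = s.
Ksp = [Ca^2+][CO3^2-]
Ksp = (s)(s) = s^2
Ksp = (4.7 × 10^-5)^2 = 2.2 × 10^-9

Ksp = 2.2 x 10^-9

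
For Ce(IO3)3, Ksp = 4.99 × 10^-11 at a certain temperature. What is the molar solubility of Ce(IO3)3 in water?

Ce(IO3)3(s) ⇌ Ce^3+ + 3 IO3^-
Ksp = [Ce^3+][IO3^-]^3
For each mole of Ce(IO3)3 that dissolves: [Ce^3+] = s, [IO3^-] = 3s.
So Ksp = s × (3s)^3 = 27s^4
s = (4.99 × 10^-11 / 27)^(1/4) = 1.17 × 10^-3 M

s = 1.17 × 10^-3 M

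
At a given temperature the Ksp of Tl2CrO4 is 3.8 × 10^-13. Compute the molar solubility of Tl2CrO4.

4.6 × 10^-5 M

Tl2CrO4(s) ⇌ 2 Tl^+ + CrO4^2-
Ksp = [Tl^+]^2[CrO4^2-]
Let s = molar solubility. Then [Tl^+] = 2s and [CrO4^2-] = s.
So Ksp = (2s)^2 × s = 4s^3
Solving, s = (3.8 × 10^-13/4)^(1/3) = 4.6 × 10^-5 M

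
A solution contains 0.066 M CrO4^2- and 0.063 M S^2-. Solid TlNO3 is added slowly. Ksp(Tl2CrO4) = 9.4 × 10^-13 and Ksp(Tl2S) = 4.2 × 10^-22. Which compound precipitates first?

Tl2S

Precipitation of each salt starts when its ion product equals its Ksp.
For Tl2CrO4: 9.4 × 10^-13 = 0.066 × [Tl^+]^2  ⇒  [Tl^+] = 3.8 x 10^-6 M.
For Tl2S: 4.2 × 10^-22 = 0.063 × [Tl^+]^2  ⇒  [Tl^+] = 8.2 × 10^-11 M.
The salt with the lower threshold [Tl^+] precipitates first: Tl2S.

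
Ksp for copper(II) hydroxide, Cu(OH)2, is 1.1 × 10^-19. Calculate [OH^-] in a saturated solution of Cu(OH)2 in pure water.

Cu(OH)2(s) ⇌ Cu^2+(aq) + 2 OH^-(aq)
Ksp = [Cu^2+][OH^-]^2
Let s = molar solubility. Then [Cu^2+] = s and [OH^-] = 2s.
So Ksp = s × (2s)^2 = 4s^3
Solving, s = (1.1 × 10^-19/4)^(1/3) = 3.02 x 10^-7 M
[OH^-] = 2s = 6.0 x 10^-7 M

[OH^-] = 6.0 × 10^-7 M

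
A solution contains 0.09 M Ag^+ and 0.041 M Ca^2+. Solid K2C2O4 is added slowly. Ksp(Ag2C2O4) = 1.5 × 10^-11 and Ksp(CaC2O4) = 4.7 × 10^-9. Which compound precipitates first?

Ag2C2O4

Precipitation of each salt starts when its ion product equals its Ksp.
For Ag2C2O4: 1.5 × 10^-11 = (0.09)^2 × [C2O4^2-]  ⇒  [C2O4^2-] = 1.9 x 10^-9 M.
For CaC2O4: 4.7 × 10^-9 = 0.041 × [C2O4^2-]  ⇒  [C2O4^2-] = 1.1 x 10^-7 M.
The salt with the lower threshold [C2O4^2-] precipitates first: Ag2C2O4.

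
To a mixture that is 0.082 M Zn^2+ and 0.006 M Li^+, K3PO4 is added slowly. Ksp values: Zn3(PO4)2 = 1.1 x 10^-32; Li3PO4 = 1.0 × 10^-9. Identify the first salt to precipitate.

Zn3(PO4)2

Each salt begins to precipitate when Q = Ksp, i.e. when [PO4^3-] reaches its threshold.
For Zn3(PO4)2: 1.1 x 10^-32 = (0.082)^3 × [PO4^3-]^2  ⇒  [PO4^3-] = 4.5 x 10^-15 M.
For Li3PO4: 1.0 × 10^-9 = (0.006)^3 × [PO4^3-]  ⇒  [PO4^3-] = 4.6 x 10^-3 M.
The salt with the lower threshold [PO4^3-] precipitates first: Zn3(PO4)2.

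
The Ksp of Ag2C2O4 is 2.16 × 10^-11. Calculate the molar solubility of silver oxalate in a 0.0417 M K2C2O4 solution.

1.14 x 10^-5 M

Ag2C2O4(s) <=> 2 Ag^+ + C2O4^2-
Ksp = [Ag^+]^2[C2O4^2-]
If s mol/L dissolves here, [Ag^+] = 2s, [C2O4^2-] = 0.0417 + s ≈ 0.0417 (common-ion effect: C2O4^2- is already 0.0417 M).
Ksp ≈ (2s)^2 × 0.0417
s = 1.14 × 10^-5 M
Check: s = 1.1 x 10^-5 ≪ 0.0417, so the approximation is valid.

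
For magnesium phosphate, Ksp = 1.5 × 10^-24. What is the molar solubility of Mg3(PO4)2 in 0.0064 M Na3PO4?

1.1 × 10^-7 M

Mg3(PO4)2(s) <=> 3 Mg^2+(aq) + 2 PO4^3-(aq)
Ksp = [Mg^2+]^3[PO4^3-]^2
If s mol/L dissolves here, [Mg^2+] = 3s, [PO4^3-] = 0.0064 + 2s ≈ 0.0064 (Ksp is small, so little additional dissolves).
Ksp ≈ (3s)^3 × (0.0064)^2
s = 1.1 × 10^-7 M
Check: 2s = 2.2 × 10^-7 ≪ 0.0064, so the approximation is valid.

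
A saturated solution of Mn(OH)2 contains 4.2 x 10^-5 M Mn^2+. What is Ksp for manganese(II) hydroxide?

3.0 × 10^-13

Mn(OH)2(s) <=> Mn^2+ + 2 OH^-
Stoichiometry gives [OH^-] = (2/1)[Mn^2+] = 8.40 × 10^-5 M.
Ksp = [Mn^2+][OH^-]^2
Ksp = 4.2 x 10^-5 × (8.40 × 10^-5)^2 = 3.0 x 10^-13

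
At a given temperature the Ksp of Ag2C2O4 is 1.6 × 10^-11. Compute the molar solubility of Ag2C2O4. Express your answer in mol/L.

Ag2C2O4(s) <=> 2 Ag^+ + C2O4^2-
Ksp = [Ag^+]^2[C2O4^2-]
Let s = molar solubility. Then [Ag^+] = 2s and [C2O4^2-] = s.
Ksp = (2s)^2s = 4s^3
Solving, s = (1.6 × 10^-11/4)^(1/3) = 1.6 × 10^-4 M

s = 1.6e-4 M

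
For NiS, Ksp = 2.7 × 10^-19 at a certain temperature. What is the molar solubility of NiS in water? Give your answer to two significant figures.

NiS(s) ⇌ Ni^2+ + S^2-
Ksp = [Ni^2+][S^2-]
Let s = molar solubility. Then [Ni^2+] = s and [S^2-] = s.
Ksp = (s)(s) = s^2
s = √(2.7 × 10^-19) = 5.2 × 10^-10 M

s = 5.2 × 10^-10 M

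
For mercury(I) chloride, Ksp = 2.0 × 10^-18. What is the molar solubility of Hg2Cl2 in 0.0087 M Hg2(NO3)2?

7.6 × 10^-9 M

Hg2Cl2(s) ⇌ Hg2^2+ + 2 Cl^-
Ksp = [Hg2^2+][Cl^-]^2
If s mol/L dissolves here, [Hg2^2+] = 0.0087 + s ≈ 0.0087, [Cl^-] = 2s (since Hg2^2+ from Hg2(NO3)2 dominates).
Ksp ≈ 0.0087 × (2s)^2
s = 7.6 x 10^-9 M
Check: s = 7.6 x 10^-9 ≪ 0.0087, so the approximation is valid.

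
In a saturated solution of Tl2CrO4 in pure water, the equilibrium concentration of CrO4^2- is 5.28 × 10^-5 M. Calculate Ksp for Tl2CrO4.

Tl2CrO4(s) <=> 2 Tl^+(aq) + CrO4^2-(aq)
Stoichiometry gives [Tl^+] = (2/1)[CrO4^2-] = 1.056 x 10^-4 M.
Ksp = [Tl^+]^2[CrO4^2-]
Ksp = (1.056 x 10^-4)^2 × 5.28 x 10^-5 = 5.89 x 10^-13

5.89e-13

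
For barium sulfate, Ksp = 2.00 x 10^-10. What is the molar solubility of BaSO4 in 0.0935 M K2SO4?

BaSO4(s) <=> Ba^2+(aq) + SO4^2-(aq)
Ksp = [Ba^2+][SO4^2-]
If s mol/L dissolves here, [Ba^2+] = s, [SO4^2-] = 0.0935 + s ≈ 0.0935 (since SO4^2- from K2SO4 dominates).
Ksp ≈ s × 0.0935
s = 2.14 × 10^-9 M
Check: s = 2.1 x 10^-9 ≪ 0.0935, so the approximation is valid.

2.14 × 10^-9 M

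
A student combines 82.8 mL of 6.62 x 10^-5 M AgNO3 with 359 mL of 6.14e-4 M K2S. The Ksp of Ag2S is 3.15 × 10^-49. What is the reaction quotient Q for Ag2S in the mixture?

7.68 x 10^-14

Total volume = 82.8 + 359 = 441.8 mL.
[Ag^+] = 6.62 × 10^-5 × (82.8/441.8) = 1.241 × 10^-5 M
[S^2-] = 6.14 x 10^-4 × (359/441.8) = 4.989 x 10^-4 M
Ag2S(s) ⇌ 2 Ag^+ + S^2-, so Q = [Ag^+]^2[S^2-]
Q = (1.241 x 10^-5)^2(4.989 x 10^-4) = 7.68 × 10^-14
Q > Ksp, so Ag2S will precipitate.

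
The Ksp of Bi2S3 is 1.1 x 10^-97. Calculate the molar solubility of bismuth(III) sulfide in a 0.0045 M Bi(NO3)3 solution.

Bi2S3(s) <=> 2 Bi^3+ + 3 S^2-
Ksp = [Bi^3+]^2[S^2-]^3
Let s be the molar solubility in this solution. [Bi^3+] = 0.0045 + 2s ≈ 0.0045, [S^2-] = 3s (common-ion effect: Bi^3+ is already 0.0045 M).
Ksp ≈ (0.0045)^2 × (3s)^3
s = 5.9 × 10^-32 M
Check: 2s = 1.2 × 10^-31 ≪ 0.0045, so the approximation is valid.

5.9 × 10^-32 M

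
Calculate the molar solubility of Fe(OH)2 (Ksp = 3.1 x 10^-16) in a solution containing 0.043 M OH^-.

Fe(OH)2(s) ⇌ Fe^2+(aq) + 2 OH^-(aq)
Ksp = [Fe^2+][OH^-]^2
Let s = moles of Fe(OH)2 that dissolve per litre. [Fe^2+] = s, [OH^-] = 0.043 + 2s ≈ 0.043 (Ksp is small, so little additional dissolves).
Ksp ≈ s × (0.043)^2
s = 1.7 x 10^-13 M
Check: 2s = 3.4 x 10^-13 ≪ 0.043, so the approximation is valid.

s ≈ 1.7 × 10^-13 M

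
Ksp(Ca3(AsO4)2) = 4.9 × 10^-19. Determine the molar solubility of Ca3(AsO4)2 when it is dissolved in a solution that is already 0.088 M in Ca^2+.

Ca3(AsO4)2(s) <=> 3 Ca^2+ + 2 AsO4^3-
Ksp = [Ca^2+]^3[AsO4^3-]^2
If s mol/L dissolves here, [Ca^2+] = 0.088 + 3s ≈ 0.088, [AsO4^3-] = 2s (common-ion effect: Ca^2+ is already 0.088 M).
Ksp ≈ (0.088)^3 × (2s)^2
s = 1.3 × 10^-8 M
Check: 3s = 4.0 × 10^-8 ≪ 0.088, so the approximation is valid.

s ≈ 1.3 × 10^-8 M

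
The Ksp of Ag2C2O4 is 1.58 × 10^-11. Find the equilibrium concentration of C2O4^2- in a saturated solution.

1.58e-4 M

Ag2C2O4(s) ⇌ 2 Ag^+(aq) + C2O4^2-(aq)
Ksp = [Ag^+]^2[C2O4^2-]
If s mol/L of Ag2C2O4 dissolves, [Ag^+] = 2s and [C2O4^2-] = s.
So Ksp = (2s)^2 × s = 4s^3
s^3 = 1.58 × 10^-11 / 4, so s = 1.581 x 10^-4 M
[C2O4^2-] = s = 1.58 × 10^-4 M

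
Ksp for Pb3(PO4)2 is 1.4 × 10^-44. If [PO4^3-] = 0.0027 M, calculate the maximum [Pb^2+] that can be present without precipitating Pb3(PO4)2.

[Pb^2+] ≈ 1.2 × 10^-13 M

Pb3(PO4)2(s) ⇌ 3 Pb^2+(aq) + 2 PO4^3-(aq)
Ksp = [Pb^2+]^3[PO4^3-]^2
Precipitation begins when Q = Ksp. With [PO4^3-] = 0.0027 M:
1.4 × 10^-44 = (0.0027)^2 × [Pb^2+]^3
[Pb^2+] = (1.4 × 10^-44 / 7.29 × 10^-6)^(1/3) = 1.2 × 10^-13 M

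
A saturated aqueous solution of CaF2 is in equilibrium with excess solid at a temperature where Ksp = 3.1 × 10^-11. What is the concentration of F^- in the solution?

[F^-] = 4.0 × 10^-4 M

CaF2(s) ⇌ Ca^2+ + 2 F^-
Ksp = [Ca^2+][F^-]^2
If s mol/L of CaF2 dissolves, [Ca^2+] = s and [F^-] = 2s.
So Ksp = s × (2s)^2 = 4s^3
s^3 = 3.1 × 10^-11 / 4, so s = 1.98 × 10^-4 M
[F^-] = 2s = 4.0 × 10^-4 M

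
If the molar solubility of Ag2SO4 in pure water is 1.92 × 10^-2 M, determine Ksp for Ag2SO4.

Ag2SO4(s) <=> 2 Ag^+(aq) + SO4^2-(aq)
For each mole of Ag2SO4 that dissolves: [Ag^+] = 2s, [SO4^2-] = s.
Ksp = [Ag^+]^2[SO4^2-]
Ksp = (2s)^2s = 4s^3
With s = 1.92 x 10^-2: Ksp = 2.83 × 10^-5

Ksp = 2.83 x 10^-5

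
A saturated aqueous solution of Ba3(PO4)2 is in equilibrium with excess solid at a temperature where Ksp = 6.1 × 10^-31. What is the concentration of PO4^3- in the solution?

Ba3(PO4)2(s) ⇌ 3 Ba^2+ + 2 PO4^3-
Ksp = [Ba^2+]^3[PO4^3-]^2
For each mole of Ba3(PO4)2 that dissolves: [Ba^2+] = 3s, [PO4^3-] = 2s.
Ksp = (3s)^3(2s)^2 = 108s^5
Solving, s = (6.1 × 10^-31/108)^(1/5) = 3.55 × 10^-7 M
[PO4^3-] = 2s = 7.1 × 10^-7 M

[PO4^3-] = 7.1e-7 M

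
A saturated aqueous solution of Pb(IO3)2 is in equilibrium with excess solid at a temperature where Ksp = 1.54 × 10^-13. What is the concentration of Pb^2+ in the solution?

Pb(IO3)2(s) <=> Pb^2+(aq) + 2 IO3^-(aq)
Ksp = [Pb^2+][IO3^-]^2
With molar solubility s: [Pb^2+] = s, [IO3^-] = 2s.
So Ksp = s × (2s)^2 = 4s^3
s^3 = 1.54 × 10^-13 / 4, so s = 3.377 × 10^-5 M
[Pb^2+] = s = 3.38 × 10^-5 M

3.38 × 10^-5 M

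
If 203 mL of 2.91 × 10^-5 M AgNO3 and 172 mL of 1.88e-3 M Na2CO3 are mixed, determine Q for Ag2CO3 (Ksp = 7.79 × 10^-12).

2.14 × 10^-13

Total volume = 203 + 172 = 375 mL.
[Ag^+] = 2.91 × 10^-5 × (203/375) = 1.575 × 10^-5 M
[CO3^2-] = 1.88 × 10^-3 × (172/375) = 8.623 x 10^-4 M
Ag2CO3(s) ⇌ 2 Ag^+(aq) + CO3^2-(aq), so Q = [Ag^+]^2[CO3^2-]
Q = (1.575 × 10^-5)^2(8.623 × 10^-4) = 2.14 x 10^-13
Q < Ksp, so no precipitate of Ag2CO3 forms.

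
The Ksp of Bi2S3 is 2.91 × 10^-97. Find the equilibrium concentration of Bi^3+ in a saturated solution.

[Bi^3+] = 3.86 × 10^-20 M

Bi2S3(s) ⇌ 2 Bi^3+(aq) + 3 S^2-(aq)
Ksp = [Bi^3+]^2[S^2-]^3
With molar solubility s: [Bi^3+] = 2s, [S^2-] = 3s.
Substituting: Ksp = (2s)^2(3s)^3 = 108s^5
s^5 = 2.91 × 10^-97 / 108, so s = 1.932 × 10^-20 M
[Bi^3+] = 2s = 3.86 × 10^-20 M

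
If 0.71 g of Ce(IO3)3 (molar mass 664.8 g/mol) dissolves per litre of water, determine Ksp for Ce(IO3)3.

Molar solubility s = (7.1 × 10^-1 g/L) / (664.8 g/mol) = 1.07 x 10^-3 M.
Ce(IO3)3(s) <=> Ce^3+(aq) + 3 IO3^-(aq)
For each mole of Ce(IO3)3 that dissolves: [Ce^3+] = s, [IO3^-] = 3s.
Ksp = [Ce^3+][IO3^-]^3
So Ksp = s × (3s)^3 = 27s^4
With s = 1.07 × 10^-3: Ksp = 3.5 x 10^-11

3.5 × 10^-11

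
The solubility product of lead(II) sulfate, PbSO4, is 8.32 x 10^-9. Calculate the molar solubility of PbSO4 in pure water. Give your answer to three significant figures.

PbSO4(s) ⇌ Pb^2+(aq) + SO4^2-(aq)
Ksp = [Pb^2+][SO4^2-]
With molar solubility s: [Pb^2+] = s, [SO4^2-] = s.
Ksp = s^2
s = √(8.32 x 10^-9) = 9.12 × 10^-5 M

9.12 × 10^-5 M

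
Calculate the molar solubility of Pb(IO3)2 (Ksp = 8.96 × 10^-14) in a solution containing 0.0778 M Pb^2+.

s ≈ 5.37 × 10^-7 M

Pb(IO3)2(s) ⇌ Pb^2+ + 2 IO3^-
Ksp = [Pb^2+][IO3^-]^2
Let s be the molar solubility in this solution. [Pb^2+] = 0.0778 + s ≈ 0.0778, [IO3^-] = 2s (common-ion effect: Pb^2+ is already 0.0778 M).
Ksp ≈ 0.0778 × (2s)^2
s = 5.37 x 10^-7 M
Check: s = 5.4 × 10^-7 ≪ 0.0778, so the approximation is valid.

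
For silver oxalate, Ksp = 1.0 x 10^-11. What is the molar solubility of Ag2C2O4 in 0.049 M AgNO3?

4.2 x 10^-9 M

Ag2C2O4(s) ⇌ 2 Ag^+ + C2O4^2-
Ksp = [Ag^+]^2[C2O4^2-]
If s mol/L dissolves here, [Ag^+] = 0.049 + 2s ≈ 0.049, [C2O4^2-] = s (Ksp is small, so little additional dissolves).
Ksp ≈ (0.049)^2 × s
s = 4.2 × 10^-9 M
Check: 2s = 8.3 x 10^-9 ≪ 0.049, so the approximation is valid.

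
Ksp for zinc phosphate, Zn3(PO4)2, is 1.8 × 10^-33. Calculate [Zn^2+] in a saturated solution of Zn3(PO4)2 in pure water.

3.3 × 10^-7 M

Zn3(PO4)2(s) ⇌ 3 Zn^2+ + 2 PO4^3-
Ksp = [Zn^2+]^3[PO4^3-]^2
If s mol/L of Zn3(PO4)2 dissolves, [Zn^2+] = 3s and [PO4^3-] = 2s.
Ksp = (3s)^3(2s)^2 = 108s^5
Solving, s = (1.8 × 10^-33/108)^(1/5) = 1.11 × 10^-7 M
[Zn^2+] = 3s = 3.3 × 10^-7 M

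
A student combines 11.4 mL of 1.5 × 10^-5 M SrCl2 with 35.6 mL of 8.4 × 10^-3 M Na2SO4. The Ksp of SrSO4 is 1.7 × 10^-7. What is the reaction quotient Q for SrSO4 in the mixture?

2.3e-8

Total volume = 11.4 + 35.6 = 47 mL.
[Sr^2+] = 1.5 × 10^-5 × (11.4/47) = 3.64 × 10^-6 M
[SO4^2-] = 8.4 x 10^-3 × (35.6/47) = 6.36 × 10^-3 M
SrSO4(s) ⇌ Sr^2+ + SO4^2-, so Q = [Sr^2+][SO4^2-]
Q = (3.64 × 10^-6)(6.36 × 10^-3) = 2.3 × 10^-8
Q < Ksp, so no precipitate of SrSO4 forms.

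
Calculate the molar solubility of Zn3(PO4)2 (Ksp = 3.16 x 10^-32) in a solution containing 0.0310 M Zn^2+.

Zn3(PO4)2(s) <=> 3 Zn^2+ + 2 PO4^3-
Ksp = [Zn^2+]^3[PO4^3-]^2
If s mol/L dissolves here, [Zn^2+] = 0.0310 + 3s ≈ 0.0310, [PO4^3-] = 2s (Ksp is small, so little additional dissolves).
Ksp ≈ (0.0310)^3 × (2s)^2
s = 1.63 × 10^-14 M
Check: 3s = 4.9 x 10^-14 ≪ 0.0310, so the approximation is valid.

s ≈ 1.63 x 10^-14 M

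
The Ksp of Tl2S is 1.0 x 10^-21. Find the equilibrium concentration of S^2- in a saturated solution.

[S^2-] = 6.3e-8 M

Tl2S(s) ⇌ 2 Tl^+ + S^2-
Ksp = [Tl^+]^2[S^2-]
Let s = molar solubility. Then [Tl^+] = 2s and [S^2-] = s.
So Ksp = (2s)^2 × s = 4s^3
s^3 = 1.0 x 10^-21 / 4, so s = 6.30 × 10^-8 M
[S^2-] = s = 6.3 x 10^-8 M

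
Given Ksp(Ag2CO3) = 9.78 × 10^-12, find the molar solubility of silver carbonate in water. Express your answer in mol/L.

Ag2CO3(s) ⇌ 2 Ag^+(aq) + CO3^2-(aq)
Ksp = [Ag^+]^2[CO3^2-]
With molar solubility s: [Ag^+] = 2s, [CO3^2-] = s.
Ksp = (2s)^2s = 4s^3
s = (9.78 × 10^-12 / 4)^(1/3) = 1.35 x 10^-4 M

1.35e-4 M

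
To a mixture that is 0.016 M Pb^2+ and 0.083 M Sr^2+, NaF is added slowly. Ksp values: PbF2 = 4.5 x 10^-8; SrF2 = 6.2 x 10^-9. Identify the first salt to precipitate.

SrF2

Precipitation of each salt starts when its ion product equals its Ksp.
For PbF2: 4.5 x 10^-8 = 0.016 × [F^-]^2  ⇒  [F^-] = 1.7 × 10^-3 M.
For SrF2: 6.2 x 10^-9 = 0.083 × [F^-]^2  ⇒  [F^-] = 2.7 × 10^-4 M.
The salt with the lower threshold [F^-] precipitates first: SrF2.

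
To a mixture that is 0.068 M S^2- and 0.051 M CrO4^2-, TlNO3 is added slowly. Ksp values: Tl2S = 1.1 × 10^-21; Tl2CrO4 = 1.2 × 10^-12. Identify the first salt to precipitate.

Precipitation of each salt starts when its ion product equals its Ksp.
For Tl2S: 1.1 × 10^-21 = 0.068 × [Tl^+]^2  ⇒  [Tl^+] = 1.3 × 10^-10 M.
For Tl2CrO4: 1.2 × 10^-12 = 0.051 × [Tl^+]^2  ⇒  [Tl^+] = 4.9 × 10^-6 M.
The salt with the lower threshold [Tl^+] precipitates first: Tl2S.

Tl2S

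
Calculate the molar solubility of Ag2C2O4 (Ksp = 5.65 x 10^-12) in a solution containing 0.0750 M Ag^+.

Ag2C2O4(s) ⇌ 2 Ag^+(aq) + C2O4^2-(aq)
Ksp = [Ag^+]^2[C2O4^2-]
Let s be the molar solubility in this solution. [Ag^+] = 0.0750 + 2s ≈ 0.0750, [C2O4^2-] = s (common-ion effect: Ag^+ is already 0.0750 M).
Ksp ≈ (0.0750)^2 × s
s = 1.00 × 10^-9 M
Check: 2s = 2.0 x 10^-9 ≪ 0.0750, so the approximation is valid.

s = 1.00e-9 M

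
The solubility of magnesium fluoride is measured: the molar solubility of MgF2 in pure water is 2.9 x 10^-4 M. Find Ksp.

Ksp ≈ 9.8 × 10^-11

MgF2(s) <=> Mg^2+ + 2 F^-
If s mol/L of MgF2 dissolves, [Mg^2+] = s and [F^-] = 2s.
Ksp = [Mg^2+][F^-]^2
So Ksp = s × (2s)^2 = 4s^3
Ksp = 4 × (2.9 × 10^-4)^3 = 9.8 × 10^-11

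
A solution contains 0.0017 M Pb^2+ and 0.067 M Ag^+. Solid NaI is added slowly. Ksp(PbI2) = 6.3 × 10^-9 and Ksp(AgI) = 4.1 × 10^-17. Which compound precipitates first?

Precipitation of each salt starts when its ion product equals its Ksp.
For PbI2: 6.3 × 10^-9 = 0.0017 × [I^-]^2  ⇒  [I^-] = 1.9 × 10^-3 M.
For AgI: 4.1 × 10^-17 = 0.067 × [I^-]  ⇒  [I^-] = 6.1 × 10^-16 M.
The salt with the lower threshold [I^-] precipitates first: AgI.

AgI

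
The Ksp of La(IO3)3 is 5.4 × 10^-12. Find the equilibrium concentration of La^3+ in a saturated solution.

[La^3+] ≈ 6.7e-4 M

La(IO3)3(s) ⇌ La^3+(aq) + 3 IO3^-(aq)
Ksp = [La^3+][IO3^-]^3
For each mole of La(IO3)3 that dissolves: [La^3+] = s, [IO3^-] = 3s.
So Ksp = s × (3s)^3 = 27s^4
Solving, s = (5.4 × 10^-12/27)^(1/4) = 6.69 × 10^-4 M
[La^3+] = s = 6.7 x 10^-4 M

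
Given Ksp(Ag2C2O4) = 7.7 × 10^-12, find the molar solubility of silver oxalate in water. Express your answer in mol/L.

1.2 x 10^-4 M

Ag2C2O4(s) ⇌ 2 Ag^+ + C2O4^2-
Ksp = [Ag^+]^2[C2O4^2-]
If s mol/L of Ag2C2O4 dissolves, [Ag^+] = 2s and [C2O4^2-] = s.
So Ksp = (2s)^2 × s = 4s^3
Solving, s = (7.7 × 10^-12/4)^(1/3) = 1.2 × 10^-4 M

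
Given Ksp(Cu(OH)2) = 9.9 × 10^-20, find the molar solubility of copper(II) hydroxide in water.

Cu(OH)2(s) ⇌ Cu^2+(aq) + 2 OH^-(aq)
Ksp = [Cu^2+][OH^-]^2
With molar solubility s: [Cu^2+] = s, [OH^-] = 2s.
Ksp = s(2s)^2 = 4s^3
s^3 = 9.9 × 10^-20 / 4, so s = 2.9 x 10^-7 M

s = 2.9 × 10^-7 M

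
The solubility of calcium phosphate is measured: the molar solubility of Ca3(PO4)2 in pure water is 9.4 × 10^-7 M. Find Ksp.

7.9e-29

Ca3(PO4)2(s) <=> 3 Ca^2+ + 2 PO4^3-
With molar solubility s: [Ca^2+] = 3s, [PO4^3-] = 2s.
Ksp = [Ca^2+]^3[PO4^3-]^2
Ksp = (3s)^3(2s)^2 = 108s^5
With s = 9.4 x 10^-7: Ksp = 7.9 × 10^-29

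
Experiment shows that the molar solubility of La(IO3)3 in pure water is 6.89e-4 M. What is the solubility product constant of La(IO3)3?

La(IO3)3(s) ⇌ La^3+(aq) + 3 IO3^-(aq)
If s mol/L of La(IO3)3 dissolves, [La^3+] = s and [IO3^-] = 3s.
Ksp = [La^3+][IO3^-]^3
So Ksp = s × (3s)^3 = 27s^4
Ksp = 27 × (6.89 x 10^-4)^4 = 6.08 × 10^-12

6.08 x 10^-12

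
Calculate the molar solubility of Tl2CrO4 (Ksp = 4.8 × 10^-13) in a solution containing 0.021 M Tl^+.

Tl2CrO4(s) ⇌ 2 Tl^+ + CrO4^2-
Ksp = [Tl^+]^2[CrO4^2-]
Let s = moles of Tl2CrO4 that dissolve per litre. [Tl^+] = 0.021 + 2s ≈ 0.021, [CrO4^2-] = s (since the Tl^+ already present dominates).
Ksp ≈ (0.021)^2 × s
s = 1.1 × 10^-9 M
Check: 2s = 2.2 × 10^-9 ≪ 0.021, so the approximation is valid.

s = 1.1 x 10^-9 M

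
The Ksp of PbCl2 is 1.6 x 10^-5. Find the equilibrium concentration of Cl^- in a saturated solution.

[Cl^-] ≈ 0.032 M

PbCl2(s) <=> Pb^2+ + 2 Cl^-
Ksp = [Pb^2+][Cl^-]^2
With molar solubility s: [Pb^2+] = s, [Cl^-] = 2s.
Ksp = s(2s)^2 = 4s^3
s^3 = 1.6 x 10^-5 / 4, so s = 1.59 × 10^-2 M
[Cl^-] = 2s = 3.2 × 10^-2 M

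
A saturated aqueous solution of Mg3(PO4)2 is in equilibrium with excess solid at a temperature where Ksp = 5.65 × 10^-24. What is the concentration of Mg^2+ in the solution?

2.64 × 10^-5 M

Mg3(PO4)2(s) ⇌ 3 Mg^2+(aq) + 2 PO4^3-(aq)
Ksp = [Mg^2+]^3[PO4^3-]^2
With molar solubility s: [Mg^2+] = 3s, [PO4^3-] = 2s.
Substituting: Ksp = (3s)^3(2s)^2 = 108s^5
Solving, s = (5.65 × 10^-24/108)^(1/5) = 8.785 x 10^-6 M
[Mg^2+] = 3s = 2.64 × 10^-5 M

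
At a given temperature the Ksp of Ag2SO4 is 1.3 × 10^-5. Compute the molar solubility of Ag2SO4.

s = 0.015 M

Ag2SO4(s) ⇌ 2 Ag^+ + SO4^2-
Ksp = [Ag^+]^2[SO4^2-]
Let s = molar solubility. Then [Ag^+] = 2s and [SO4^2-] = s.
Substituting: Ksp = (2s)^2s = 4s^3
s^3 = 1.3 × 10^-5 / 4, so s = 1.5 × 10^-2 M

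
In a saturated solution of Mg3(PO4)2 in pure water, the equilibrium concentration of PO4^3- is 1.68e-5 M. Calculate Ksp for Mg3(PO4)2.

Ksp = 4.52 × 10^-24

Mg3(PO4)2(s) ⇌ 3 Mg^2+(aq) + 2 PO4^3-(aq)
Stoichiometry gives [Mg^2+] = (3/2)[PO4^3-] = 2.520 × 10^-5 M.
Ksp = [Mg^2+]^3[PO4^3-]^2
Ksp = (2.520 x 10^-5)^3 × (1.68 × 10^-5)^2 = 4.52 × 10^-24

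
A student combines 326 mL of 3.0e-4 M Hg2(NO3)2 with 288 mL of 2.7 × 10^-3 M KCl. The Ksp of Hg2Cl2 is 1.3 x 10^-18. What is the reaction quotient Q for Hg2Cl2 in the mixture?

2.6 x 10^-10

Total volume = 326 + 288 = 614 mL.
[Hg2^2+] = 3.0 x 10^-4 × (326/614) = 1.59 × 10^-4 M
[Cl^-] = 2.7 × 10^-3 × (288/614) = 1.27 × 10^-3 M
Hg2Cl2(s) ⇌ Hg2^2+ + 2 Cl^-, so Q = [Hg2^2+][Cl^-]^2
Q = (1.59 × 10^-4)(1.27 x 10^-3)^2 = 2.6 × 10^-10
Q > Ksp, so Hg2Cl2 will precipitate.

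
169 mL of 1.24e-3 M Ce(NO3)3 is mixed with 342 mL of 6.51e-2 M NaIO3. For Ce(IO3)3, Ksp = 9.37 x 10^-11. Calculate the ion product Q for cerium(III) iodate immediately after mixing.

Q = 3.39 × 10^-8

Total volume = 169 + 342 = 511 mL.
[Ce^3+] = 1.24 × 10^-3 × (169/511) = 4.101 × 10^-4 M
[IO3^-] = 6.51 × 10^-2 × (342/511) = 4.357 x 10^-2 M
Ce(IO3)3(s) ⇌ Ce^3+ + 3 IO3^-, so Q = [Ce^3+][IO3^-]^3
Q = (4.101 × 10^-4)(4.357 x 10^-2)^3 = 3.39 × 10^-8
Q > Ksp, so Ce(IO3)3 will precipitate.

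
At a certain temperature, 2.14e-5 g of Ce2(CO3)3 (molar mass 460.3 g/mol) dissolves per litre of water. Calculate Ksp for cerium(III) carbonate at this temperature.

Molar solubility s = (2.14 × 10^-5 g/L) / (460.3 g/mol) = 4.649 × 10^-8 M.
Ce2(CO3)3(s) <=> 2 Ce^3+ + 3 CO3^2-
With molar solubility s: [Ce^3+] = 2s, [CO3^2-] = 3s.
Ksp = [Ce^3+]^2[CO3^2-]^3
Substituting: Ksp = (2s)^2(3s)^3 = 108s^5
Ksp = 108 × (4.649 × 10^-8)^5 = 2.35 x 10^-35

Ksp = 2.35 x 10^-35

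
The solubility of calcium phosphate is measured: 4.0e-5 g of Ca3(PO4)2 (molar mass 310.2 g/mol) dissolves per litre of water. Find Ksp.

Molar solubility s = (4.0 x 10^-5 g/L) / (310.2 g/mol) = 1.29 x 10^-7 M.
Ca3(PO4)2(s) ⇌ 3 Ca^2+(aq) + 2 PO4^3-(aq)
For each mole of Ca3(PO4)2 that dissolves: [Ca^2+] = 3s, [PO4^3-] = 2s.
Ksp = [Ca^2+]^3[PO4^3-]^2
So Ksp = (3s)^3 × (2s)^2 = 108s^5
Ksp = 108 × (1.29 x 10^-7)^5 = 3.9 × 10^-33

Ksp = 3.9e-33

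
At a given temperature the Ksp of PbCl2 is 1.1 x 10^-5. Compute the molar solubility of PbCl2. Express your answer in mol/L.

1.4 x 10^-2 M

PbCl2(s) ⇌ Pb^2+ + 2 Cl^-
Ksp = [Pb^2+][Cl^-]^2
If s mol/L of PbCl2 dissolves, [Pb^2+] = s and [Cl^-] = 2s.
Substituting: Ksp = s(2s)^2 = 4s^3
Solving, s = (1.1 x 10^-5/4)^(1/3) = 1.4 × 10^-2 M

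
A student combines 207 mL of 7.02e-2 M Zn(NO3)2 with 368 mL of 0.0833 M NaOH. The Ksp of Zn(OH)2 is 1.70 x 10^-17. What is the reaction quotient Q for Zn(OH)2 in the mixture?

Total volume = 207 + 368 = 575 mL.
[Zn^2+] = 7.02 × 10^-2 × (207/575) = 2.527 × 10^-2 M
[OH^-] = 8.33 × 10^-2 × (368/575) = 5.331 × 10^-2 M
Zn(OH)2(s) ⇌ Zn^2+(aq) + 2 OH^-(aq), so Q = [Zn^2+][OH^-]^2
Q = (2.527 x 10^-2)(5.331 × 10^-2)^2 = 7.18 × 10^-5
Q > Ksp, so Zn(OH)2 will precipitate.

Q ≈ 7.18 × 10^-5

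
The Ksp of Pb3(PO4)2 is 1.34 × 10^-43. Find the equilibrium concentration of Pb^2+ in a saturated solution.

[Pb^2+] = 3.13 × 10^-9 M

Pb3(PO4)2(s) ⇌ 3 Pb^2+ + 2 PO4^3-
Ksp = [Pb^2+]^3[PO4^3-]^2
For each mole of Pb3(PO4)2 that dissolves: [Pb^2+] = 3s, [PO4^3-] = 2s.
Ksp = (3s)^3(2s)^2 = 108s^5
s = (1.34 × 10^-43 / 108)^(1/5) = 1.044 × 10^-9 M
[Pb^2+] = 3s = 3.13 × 10^-9 M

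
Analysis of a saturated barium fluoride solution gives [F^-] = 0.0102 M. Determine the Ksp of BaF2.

Ksp ≈ 5.31 × 10^-7

BaF2(s) ⇌ Ba^2+ + 2 F^-
Stoichiometry gives [Ba^2+] = (1/2)[F^-] = 5.100 x 10^-3 M.
Ksp = [Ba^2+][F^-]^2
Ksp = 5.100 × 10^-3 × (1.02 × 10^-2)^2 = 5.31 × 10^-7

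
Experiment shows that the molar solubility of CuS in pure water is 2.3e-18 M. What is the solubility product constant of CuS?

5.3 x 10^-36

CuS(s) ⇌ Cu^2+(aq) + S^2-(aq)
Let s = molar solubility. Then [Cu^2+] = s and [S^2-] = s.
Ksp = [Cu^2+][S^2-]
Ksp = (s)(s) = s^2
Ksp = (2.3 × 10^-18)^2 = 5.3 × 10^-36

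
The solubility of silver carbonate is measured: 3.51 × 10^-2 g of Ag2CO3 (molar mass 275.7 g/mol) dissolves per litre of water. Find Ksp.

Molar solubility s = (3.51 x 10^-2 g/L) / (275.7 g/mol) = 1.273 × 10^-4 M.
Ag2CO3(s) ⇌ 2 Ag^+(aq) + CO3^2-(aq)
For each mole of Ag2CO3 that dissolves: [Ag^+] = 2s, [CO3^2-] = s.
Ksp = [Ag^+]^2[CO3^2-]
Ksp = (2s)^2s = 4s^3
Ksp = 4 × (1.273 x 10^-4)^3 = 8.25 × 10^-12

Ksp = 8.25 × 10^-12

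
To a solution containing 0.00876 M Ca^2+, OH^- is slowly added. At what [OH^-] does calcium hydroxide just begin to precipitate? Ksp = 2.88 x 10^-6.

Ca(OH)2(s) ⇌ Ca^2+(aq) + 2 OH^-(aq)
Ksp = [Ca^2+][OH^-]^2
Precipitation begins when Q = Ksp. With [Ca^2+] = 0.00876 M:
2.88 x 10^-6 = (0.00876) × [OH^-]^2
[OH^-] = (2.88 x 10^-6 / 8.76 x 10^-3)^(1/2) = 1.81 x 10^-2 M

1.81 x 10^-2 M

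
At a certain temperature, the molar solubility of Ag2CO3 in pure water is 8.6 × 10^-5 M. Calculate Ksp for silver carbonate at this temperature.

Ag2CO3(s) <=> 2 Ag^+ + CO3^2-
If s mol/L of Ag2CO3 dissolves, [Ag^+] = 2s and [CO3^2-] = s.
Ksp = [Ag^+]^2[CO3^2-]
Ksp = (2s)^2s = 4s^3
With s = 8.6 x 10^-5: Ksp = 2.5 × 10^-12

2.5e-12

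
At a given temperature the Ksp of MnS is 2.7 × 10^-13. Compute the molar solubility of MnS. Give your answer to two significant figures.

MnS(s) ⇌ Mn^2+(aq) + S^2-(aq)
Ksp = [Mn^2+][S^2-]
If s mol/L of MnS dissolves, [Mn^2+] = s and [S^2-] = s.
Ksp = s × s = s^2
s = (2.7 × 10^-13)^(1/2) = 5.2 × 10^-7 M

s = 5.2 x 10^-7 M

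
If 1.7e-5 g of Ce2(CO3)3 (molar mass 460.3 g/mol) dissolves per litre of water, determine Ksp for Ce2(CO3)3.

Molar solubility s = (1.7 x 10^-5 g/L) / (460.3 g/mol) = 3.69 × 10^-8 M.
Ce2(CO3)3(s) <=> 2 Ce^3+(aq) + 3 CO3^2-(aq)
For each mole of Ce2(CO3)3 that dissolves: [Ce^3+] = 2s, [CO3^2-] = 3s.
Ksp = [Ce^3+]^2[CO3^2-]^3
So Ksp = (2s)^2 × (3s)^3 = 108s^5
Ksp = 108 × (3.69 x 10^-8)^5 = 7.4 × 10^-36

Ksp ≈ 7.4 × 10^-36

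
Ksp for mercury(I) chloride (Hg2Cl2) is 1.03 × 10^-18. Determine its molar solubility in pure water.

6.36 × 10^-7 M

Hg2Cl2(s) ⇌ Hg2^2+(aq) + 2 Cl^-(aq)
Ksp = [Hg2^2+][Cl^-]^2
With molar solubility s: [Hg2^2+] = s, [Cl^-] = 2s.
Ksp = s(2s)^2 = 4s^3
Solving, s = (1.03 × 10^-18/4)^(1/3) = 6.36 × 10^-7 M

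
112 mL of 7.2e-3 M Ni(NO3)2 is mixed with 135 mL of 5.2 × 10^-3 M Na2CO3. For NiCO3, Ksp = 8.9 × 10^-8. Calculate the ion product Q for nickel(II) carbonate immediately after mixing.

9.3e-6

Total volume = 112 + 135 = 247 mL.
[Ni^2+] = 7.2 × 10^-3 × (112/247) = 3.26 × 10^-3 M
[CO3^2-] = 5.2 × 10^-3 × (135/247) = 2.84 x 10^-3 M
NiCO3(s) ⇌ Ni^2+(aq) + CO3^2-(aq), so Q = [Ni^2+][CO3^2-]
Q = (3.26 × 10^-3)(2.84 x 10^-3) = 9.3 × 10^-6
Q > Ksp, so NiCO3 will precipitate.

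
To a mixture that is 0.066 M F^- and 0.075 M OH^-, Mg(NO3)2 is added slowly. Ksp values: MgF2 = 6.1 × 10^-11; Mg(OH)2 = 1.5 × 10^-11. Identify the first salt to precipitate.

Precipitation of each salt starts when its ion product equals its Ksp.
For MgF2: 6.1 × 10^-11 = (0.066)^2 × [Mg^2+]  ⇒  [Mg^2+] = 1.4 × 10^-8 M.
For Mg(OH)2: 1.5 × 10^-11 = (0.075)^2 × [Mg^2+]  ⇒  [Mg^2+] = 2.7 × 10^-9 M.
The salt with the lower threshold [Mg^2+] precipitates first: Mg(OH)2.

Mg(OH)2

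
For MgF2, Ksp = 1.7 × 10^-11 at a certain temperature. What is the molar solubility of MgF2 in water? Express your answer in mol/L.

MgF2(s) ⇌ Mg^2+(aq) + 2 F^-(aq)
Ksp = [Mg^2+][F^-]^2
Let s = molar solubility. Then [Mg^2+] = s and [F^-] = 2s.
So Ksp = s × (2s)^2 = 4s^3
Solving, s = (1.7 × 10^-11/4)^(1/3) = 1.6 x 10^-4 M

s ≈ 1.6 × 10^-4 M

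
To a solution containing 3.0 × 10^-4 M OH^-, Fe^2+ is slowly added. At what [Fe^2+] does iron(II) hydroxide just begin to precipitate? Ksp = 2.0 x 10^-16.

2.2 × 10^-9 M

Fe(OH)2(s) ⇌ Fe^2+ + 2 OH^-
Ksp = [Fe^2+][OH^-]^2
Precipitation begins when Q = Ksp. With [OH^-] = 3.0 × 10^-4 M:
2.0 x 10^-16 = (3.0 × 10^-4)^2 × [Fe^2+]
[Fe^2+] = (2.0 x 10^-16 / 9.00 x 10^-8) = 2.2 × 10^-9 M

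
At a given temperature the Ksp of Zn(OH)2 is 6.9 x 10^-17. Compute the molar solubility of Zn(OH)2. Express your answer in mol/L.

Zn(OH)2(s) ⇌ Zn^2+ + 2 OH^-
Ksp = [Zn^2+][OH^-]^2
For each mole of Zn(OH)2 that dissolves: [Zn^2+] = s, [OH^-] = 2s.
Substituting: Ksp = s(2s)^2 = 4s^3
Solving, s = (6.9 x 10^-17/4)^(1/3) = 2.6 x 10^-6 M

s ≈ 2.6 × 10^-6 M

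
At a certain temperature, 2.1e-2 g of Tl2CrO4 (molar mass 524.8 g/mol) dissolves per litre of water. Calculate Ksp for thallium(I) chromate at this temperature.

Molar solubility s = (2.1 × 10^-2 g/L) / (524.8 g/mol) = 4.00 x 10^-5 M.
Tl2CrO4(s) ⇌ 2 Tl^+ + CrO4^2-
If s mol/L of Tl2CrO4 dissolves, [Tl^+] = 2s and [CrO4^2-] = s.
Ksp = [Tl^+]^2[CrO4^2-]
So Ksp = (2s)^2 × s = 4s^3
With s = 4.00 × 10^-5: Ksp = 2.6 × 10^-13

Ksp ≈ 2.6 × 10^-13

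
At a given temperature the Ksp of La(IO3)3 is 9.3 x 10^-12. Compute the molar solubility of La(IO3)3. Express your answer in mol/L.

La(IO3)3(s) ⇌ La^3+(aq) + 3 IO3^-(aq)
Ksp = [La^3+][IO3^-]^3
If s mol/L of La(IO3)3 dissolves, [La^3+] = s and [IO3^-] = 3s.
So Ksp = s × (3s)^3 = 27s^4
s = (9.3 x 10^-12 / 27)^(1/4) = 7.7 × 10^-4 M

s ≈ 7.7 x 10^-4 M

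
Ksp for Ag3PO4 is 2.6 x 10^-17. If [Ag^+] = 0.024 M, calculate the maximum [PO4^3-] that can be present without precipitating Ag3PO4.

1.9 × 10^-12 M

Ag3PO4(s) <=> 3 Ag^+(aq) + PO4^3-(aq)
Ksp = [Ag^+]^3[PO4^3-]
Precipitation begins when Q = Ksp. With [Ag^+] = 0.024 M:
2.6 x 10^-17 = (0.024)^3 × [PO4^3-]
[PO4^3-] = (2.6 x 10^-17 / 1.38 × 10^-5) = 1.9 × 10^-12 M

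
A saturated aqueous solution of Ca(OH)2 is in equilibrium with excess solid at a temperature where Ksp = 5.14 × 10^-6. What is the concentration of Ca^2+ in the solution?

Ca(OH)2(s) ⇌ Ca^2+(aq) + 2 OH^-(aq)
Ksp = [Ca^2+][OH^-]^2
Let s = molar solubility. Then [Ca^2+] = s and [OH^-] = 2s.
Substituting: Ksp = s(2s)^2 = 4s^3
s^3 = 5.14 × 10^-6 / 4, so s = 1.087 × 10^-2 M
[Ca^2+] = s = 1.09 × 10^-2 M

[Ca^2+] = 1.09 × 10^-2 M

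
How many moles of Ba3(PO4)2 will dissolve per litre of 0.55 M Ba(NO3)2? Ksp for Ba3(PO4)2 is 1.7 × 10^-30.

Ba3(PO4)2(s) ⇌ 3 Ba^2+ + 2 PO4^3-
Ksp = [Ba^2+]^3[PO4^3-]^2
If s mol/L dissolves here, [Ba^2+] = 0.55 + 3s ≈ 0.55, [PO4^3-] = 2s (Ksp is small, so little additional dissolves).
Ksp ≈ (0.55)^3 × (2s)^2
s = 1.6 × 10^-15 M
Check: 3s = 4.8 × 10^-15 ≪ 0.55, so the approximation is valid.

s = 1.6e-15 M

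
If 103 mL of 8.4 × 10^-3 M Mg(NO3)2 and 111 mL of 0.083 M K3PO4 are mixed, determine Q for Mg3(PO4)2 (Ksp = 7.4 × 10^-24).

Total volume = 103 + 111 = 214 mL.
[Mg^2+] = 8.4 × 10^-3 × (103/214) = 4.04 x 10^-3 M
[PO4^3-] = 8.3 x 10^-2 × (111/214) = 4.31 x 10^-2 M
Mg3(PO4)2(s) ⇌ 3 Mg^2+ + 2 PO4^3-, so Q = [Mg^2+]^3[PO4^3-]^2
Q = (4.04 × 10^-3)^3(4.31 × 10^-2)^2 = 1.2 × 10^-10
Q > Ksp, so Mg3(PO4)2 will precipitate.

1.2 × 10^-10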